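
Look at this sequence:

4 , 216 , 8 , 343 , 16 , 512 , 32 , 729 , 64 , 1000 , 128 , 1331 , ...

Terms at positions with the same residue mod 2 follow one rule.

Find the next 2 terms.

Split by position mod 2 into 2 tracks.
Track A: 4, 8, 16, 32, 64, 128. Successive powers of 2.
Track B: 216, 343, 512, 729, 1000, 1331. Perfect cubes starting at 6³.
The 13th slot belongs to track A; its 7th term is 256.
Term 14 comes from track B (its 7th entry): 1728.

256, 1728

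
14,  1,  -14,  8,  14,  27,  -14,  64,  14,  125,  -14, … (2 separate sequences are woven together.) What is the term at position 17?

Split by position mod 2 into 2 tracks.
Subsequence A: 14, -14, 14, -14, 14, -14 (the oscillation 14·(−1)^(n+1)).
Subsequence B: 1, 8, 27, 64, 125 (the cubes 1³, 2³, 3³, …).
Term 17 comes from subsequence A (its 9th entry): 14.

14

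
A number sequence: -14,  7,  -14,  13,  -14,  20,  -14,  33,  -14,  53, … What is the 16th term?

225

The terms cycle through 2 interleaved subsequences.
Subsequence A is -14, -14, -14, -14, -14, which is constant -14.
Subsequence B is 7, 13, 20, 33, 53, which is each term equals the sum of the previous two.
The 16th slot belongs to subsequence B; its 8th term is 225.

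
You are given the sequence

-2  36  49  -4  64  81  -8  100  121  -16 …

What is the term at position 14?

196

Reading positions in blocks of 3 reveals the pattern ABB — 2 tracks woven together.
Stream A = -2, -4, -8, -16: multiplying by 2 each time.
Stream B = 36, 49, 64, 81, 100, 121: perfect squares starting at 6².
The 14th slot belongs to stream B; its 9th term is 196.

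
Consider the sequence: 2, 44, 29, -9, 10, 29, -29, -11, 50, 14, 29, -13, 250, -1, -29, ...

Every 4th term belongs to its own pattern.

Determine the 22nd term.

Taking every 4th term gives 4 separate tracks.
Subsequence A = 2, 10, 50, 250: geometric, ×5 each step.
Subsequence B = 44, 29, 14, -1: linear: a_n = 59 − 15·n.
Subsequence C = 29, -29, 29, -29: the oscillation 29·(−1)^(n+1).
Subsequence D = -9, -11, -13: arithmetic with common difference −2.
Term 22 comes from subsequence B (its 6th entry): -31.

-31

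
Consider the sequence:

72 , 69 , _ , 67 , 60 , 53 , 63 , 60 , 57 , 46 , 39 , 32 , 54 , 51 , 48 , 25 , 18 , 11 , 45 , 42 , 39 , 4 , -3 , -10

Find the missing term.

66

Positions follow the repeating pattern AAABBB; grouping by letter gives 2 tracks.
Stream A: 72, 69, ?, 63, 60, 57, 54, 51, 48, 45, 42, 39 (arithmetic with common difference −3).
Stream B: 67, 60, 53, 46, 39, 32, 25, 18, 11, 4, -3, -10 (arithmetic with common difference −7).
So the missing entry in stream A is 66.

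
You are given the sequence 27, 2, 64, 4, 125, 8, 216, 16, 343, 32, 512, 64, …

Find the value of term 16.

Taking every 2nd term gives 2 separate tracks.
Subsequence A: 27, 64, 125, 216, 343, 512 — perfect cubes starting at 3³.
Subsequence B: 2, 4, 8, 16, 32, 64 — multiplying by 2 each time.
Position 16 → subsequence B, term 8 = 256.

256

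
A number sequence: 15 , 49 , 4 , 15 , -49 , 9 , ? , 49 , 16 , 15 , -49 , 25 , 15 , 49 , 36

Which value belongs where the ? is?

Split by position mod 3: positions 1, 4, 7, … form one track, and each other residue class forms its own.
Track A is 15, 15, ?, 15, 15, which is the constant sequence 15.
Track B is 49, -49, 49, -49, 49, which is oscillating between 49 and -49.
Track C is 4, 9, 16, 25, 36, which is consecutive squares n² from n = 2.
Filling track A at index 3 by its rule yields 15.

15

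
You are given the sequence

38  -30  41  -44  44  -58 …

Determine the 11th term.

53

Positions 1, 3, 5, … form one subsequence and positions 2, 4, 6, … form another.
Track A is 38, 41, 44, which is arithmetic, step +3.
Track B is -30, -44, -58, which is arithmetic, step −14.
Term 11 comes from track A (its 6th entry): 53.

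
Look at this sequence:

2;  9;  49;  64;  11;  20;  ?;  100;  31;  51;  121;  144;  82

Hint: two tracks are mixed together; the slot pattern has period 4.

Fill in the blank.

81

Positions follow the repeating pattern AABB; grouping by letter gives 2 tracks.
Track A is 2, 9, 11, 20, 31, 51, 82, which is each term equals the sum of the previous two.
Track B is 49, 64, ?, 100, 121, 144, which is the squares 7², 8², 9², ….
So the missing entry in track B is 81.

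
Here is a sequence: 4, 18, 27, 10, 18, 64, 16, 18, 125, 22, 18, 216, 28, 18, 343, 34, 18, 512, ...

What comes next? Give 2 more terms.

40, 18

Read the sequence 3 terms at a time; column i is its own pattern.
Subsequence A: 4, 10, 16, 22, 28, 34 — linear: a_n = -2 + 6·n.
Subsequence B: 18, 18, 18, 18, 18, 18 — the constant sequence 18.
Subsequence C: 27, 64, 125, 216, 343, 512 — the cubes 3³, 4³, 5³, ….
Position 19 falls in subsequence A as its term 7, giving 40.
The 20th slot belongs to subsequence B; its 7th term is 18.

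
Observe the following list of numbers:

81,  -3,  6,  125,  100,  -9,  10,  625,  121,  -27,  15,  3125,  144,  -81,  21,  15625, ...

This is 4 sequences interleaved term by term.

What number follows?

169

Taking every 4th term gives 4 separate tracks.
Track A = 81, 100, 121, 144: perfect squares starting at 9².
Track B = -3, -9, -27, -81: multiplying by 3 each time.
Track C = 6, 10, 15, 21: the triangular numbers T_3, T_4, ….
Track D = 125, 625, 3125, 15625: successive powers of 5.
Term 17 comes from track A (its 5th entry): 169.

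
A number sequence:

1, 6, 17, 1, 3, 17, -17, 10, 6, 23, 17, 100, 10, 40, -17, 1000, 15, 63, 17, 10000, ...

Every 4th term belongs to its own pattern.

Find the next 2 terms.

The terms cycle through 4 interleaved subsequences.
Stream A: 1, 3, 6, 10, 15. Triangular numbers n(n+1)/2 for n = 1, 2, ….
Stream B: 6, 17, 23, 40, 63. Fibonacci-style (each term is the sum of the two before it).
Stream C: 17, -17, 17, -17, 17. The oscillation 17·(−1)^(n+1).
Stream D: 1, 10, 100, 1000, 10000. Successive powers of 10.
Term 21 comes from stream A (its 6th entry): 21.
Term 22 comes from stream B (its 6th entry): 103.

21, 103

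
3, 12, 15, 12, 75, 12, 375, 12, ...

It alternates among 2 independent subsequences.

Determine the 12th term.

Positions 1, 3, 5, … form one subsequence and positions 2, 4, 6, … form another.
Track A: 3, 15, 75, 375 — geometric, ×5 each step.
Track B: 12, 12, 12, 12 — always 12.
Term 12 comes from track B (its 6th entry): 12.

12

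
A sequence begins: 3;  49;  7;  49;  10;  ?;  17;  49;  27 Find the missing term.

49

The terms cycle through 2 interleaved subsequences.
Stream A: 3, 7, 10, 17, 27 (a Fibonacci-like recurrence a_n = a_{n-1} + a_{n-2}).
Stream B: 49, 49, ?, 49 (constant 49).
Filling stream B at index 3 by its rule yields 49.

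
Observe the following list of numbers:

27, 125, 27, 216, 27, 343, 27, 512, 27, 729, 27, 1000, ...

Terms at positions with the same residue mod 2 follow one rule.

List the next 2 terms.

27, 1331

Positions 1, 3, 5, … form one subsequence and positions 2, 4, 6, … form another.
Subsequence A: 27, 27, 27, 27, 27, 27 — constant 27.
Subsequence B: 125, 216, 343, 512, 729, 1000 — perfect cubes starting at 5³.
Position 13 → subsequence A, term 7 = 27.
The 14th slot belongs to subsequence B; its 7th term is 1331.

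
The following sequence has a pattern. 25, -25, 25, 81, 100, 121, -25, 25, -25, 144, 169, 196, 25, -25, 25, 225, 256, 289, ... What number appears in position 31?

-25

The slot pattern repeats as AAABBB (period 6), so there are 2 interleaved tracks.
Stream A: 25, -25, 25, -25, 25, -25, 25, -25, 25 (oscillating between 25 and -25).
Stream B: 81, 100, 121, 144, 169, 196, 225, 256, 289 (perfect squares starting at 9²).
Term 31 comes from stream A (its 16th entry): -25.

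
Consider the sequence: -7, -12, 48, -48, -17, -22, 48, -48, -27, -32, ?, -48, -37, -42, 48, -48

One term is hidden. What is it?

Reading positions in blocks of 4 reveals the pattern AABB — 2 tracks woven together.
Track A: -7, -12, -17, -22, -27, -32, -37, -42 (arithmetic, step −5).
Track B: 48, -48, 48, -48, ?, -48, 48, -48 (alternating ±48).
The gap is track B's term 5; the rule gives 48.

48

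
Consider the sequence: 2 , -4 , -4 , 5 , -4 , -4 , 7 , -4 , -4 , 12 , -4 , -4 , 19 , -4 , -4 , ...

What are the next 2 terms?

Reading positions in blocks of 3 reveals the pattern ABB — 2 tracks woven together.
Track A: 2, 5, 7, 12, 19 — a Fibonacci-like recurrence a_n = a_{n-1} + a_{n-2}.
Track B: -4, -4, -4, -4, -4, -4, -4, -4, -4, -4 — the constant sequence -4.
Term 16 comes from track A (its 6th entry): 31.
The 17th slot belongs to track B; its 11th term is -4.

31, -4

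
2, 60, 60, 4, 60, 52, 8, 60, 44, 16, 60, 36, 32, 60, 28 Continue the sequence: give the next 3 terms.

The terms cycle through 3 interleaved subsequences.
Stream A: 2, 4, 8, 16, 32. Successive powers of 2.
Stream B: 60, 60, 60, 60, 60. Always 60.
Stream C: 60, 52, 44, 36, 28. Arithmetic, step −8.
Position 16 falls in stream A as its term 6, giving 64.
Position 17 → stream B, term 6 = 60.
The 18th slot belongs to stream C; its 6th term is 20.

64, 60, 20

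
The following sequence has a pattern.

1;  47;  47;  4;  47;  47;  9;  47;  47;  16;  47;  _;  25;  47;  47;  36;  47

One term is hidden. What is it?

47

Reading positions in blocks of 3 reveals the pattern ABB — 2 tracks woven together.
Subsequence A: 1, 4, 9, 16, 25, 36 (the squares 1², 2², 3², …).
Subsequence B: 47, 47, 47, 47, 47, 47, 47, ?, 47, 47, 47 (constant 47).
The gap is subsequence B's term 8; the rule gives 47.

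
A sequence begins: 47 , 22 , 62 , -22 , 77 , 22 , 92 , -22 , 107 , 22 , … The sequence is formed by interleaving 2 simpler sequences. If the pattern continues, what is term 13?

137

Positions 1, 3, 5, … form one subsequence and positions 2, 4, 6, … form another.
Track A: 47, 62, 77, 92, 107. Arithmetic with common difference +15.
Track B: 22, -22, 22, -22, 22. Alternating ±22.
The 13th slot belongs to track A; its 7th term is 137.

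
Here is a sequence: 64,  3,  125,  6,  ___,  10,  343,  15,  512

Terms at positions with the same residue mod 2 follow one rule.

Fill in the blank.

216

Split by position mod 2 into 2 tracks.
Stream A: 64, 125, ?, 343, 512. The cubes 4³, 5³, 6³, ….
Stream B: 3, 6, 10, 15. Triangular numbers n(n+1)/2 for n = 2, 3, ….
Filling stream A at index 3 by its rule yields 216.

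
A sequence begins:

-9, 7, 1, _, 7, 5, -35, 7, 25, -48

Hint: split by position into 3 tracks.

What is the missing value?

-22

Split by position mod 3: positions 1, 4, 7, … form one track, and each other residue class forms its own.
Track A: -9, ?, -35, -48. Subtracting 13 each time.
Track B: 7, 7, 7. Always 7.
Track C: 1, 5, 25. Successive powers of 5.
Filling track A at index 2 by its rule yields -22.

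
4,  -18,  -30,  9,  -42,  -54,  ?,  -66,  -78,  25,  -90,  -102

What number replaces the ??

Reading positions in blocks of 3 reveals the pattern ABB — 2 tracks woven together.
Stream A: 4, 9, ?, 25. The squares 2², 3², 4², ….
Stream B: -18, -30, -42, -54, -66, -78, -90, -102. Arithmetic, step −12.
Stream A's pattern makes the blank 16.

16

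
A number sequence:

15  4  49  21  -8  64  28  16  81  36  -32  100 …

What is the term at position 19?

66

Taking every 3rd term gives 3 separate tracks.
Stream A: 15, 21, 28, 36 (triangular numbers n(n+1)/2 for n = 5, 6, …).
Stream B: 4, -8, 16, -32 (geometric with ratio -2).
Stream C: 49, 64, 81, 100 (the squares 7², 8², 9², …).
Term 19 comes from stream A (its 7th entry): 66.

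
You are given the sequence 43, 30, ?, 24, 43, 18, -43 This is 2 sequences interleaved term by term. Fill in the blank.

-43

Positions 1, 3, 5, … form one subsequence and positions 2, 4, 6, … form another.
Subsequence A: 43, ?, 43, -43 — oscillating between 43 and -43.
Subsequence B: 30, 24, 18 — subtracting 6 each time.
So the missing entry in subsequence A is -43.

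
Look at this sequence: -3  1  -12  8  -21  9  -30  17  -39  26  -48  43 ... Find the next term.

-57

Positions 1, 3, 5, … form one subsequence and positions 2, 4, 6, … form another.
Track A is -3, -12, -21, -30, -39, -48, which is linear: a_n = 6 − 9·n.
Track B is 1, 8, 9, 17, 26, 43, which is each term equals the sum of the previous two.
The 13th slot belongs to track A; its 7th term is -57.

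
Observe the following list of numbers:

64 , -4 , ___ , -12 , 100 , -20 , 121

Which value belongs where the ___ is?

81

Odd-indexed and even-indexed terms follow separate rules.
Subsequence A: 64, ?, 100, 121. Perfect squares starting at 8².
Subsequence B: -4, -12, -20. Arithmetic with common difference −8.
Subsequence A's pattern makes the blank 81.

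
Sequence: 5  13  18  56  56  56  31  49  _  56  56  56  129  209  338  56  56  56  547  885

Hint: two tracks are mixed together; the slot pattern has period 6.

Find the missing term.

Positions follow the repeating pattern AAABBB; grouping by letter gives 2 tracks.
Track A is 5, 13, 18, 31, 49, ?, 129, 209, 338, 547, 885, which is each term equals the sum of the previous two.
Track B is 56, 56, 56, 56, 56, 56, 56, 56, 56, which is always 56.
So the missing entry in track A is 80.

80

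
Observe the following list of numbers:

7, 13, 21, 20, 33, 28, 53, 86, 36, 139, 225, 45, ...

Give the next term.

Positions follow the repeating pattern AAB; grouping by letter gives 2 tracks.
Stream A: 7, 13, 20, 33, 53, 86, 139, 225. A Fibonacci-like recurrence a_n = a_{n-1} + a_{n-2}.
Stream B: 21, 28, 36, 45. The triangular numbers T_6, T_7, ….
The 13th slot belongs to stream A; its 9th term is 364.

364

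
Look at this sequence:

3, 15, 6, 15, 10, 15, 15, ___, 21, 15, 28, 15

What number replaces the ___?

15

Taking every 2nd term gives 2 separate tracks.
Track A: 3, 6, 10, 15, 21, 28 — the triangular numbers T_2, T_3, ….
Track B: 15, 15, 15, ?, 15, 15 — the constant sequence 15.
So the missing entry in track B is 15.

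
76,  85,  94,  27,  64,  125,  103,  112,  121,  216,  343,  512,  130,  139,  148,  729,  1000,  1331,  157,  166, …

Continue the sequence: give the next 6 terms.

175, 1728, 2197, 2744, 184, 193

Reading positions in blocks of 6 reveals the pattern AAABBB — 2 tracks woven together.
Subsequence A: 76, 85, 94, 103, 112, 121, 130, 139, 148, 157, 166 — adding 9 each time.
Subsequence B: 27, 64, 125, 216, 343, 512, 729, 1000, 1331 — the cubes 3³, 4³, 5³, ….
Term 21 comes from subsequence A (its 12th entry): 175.
Term 22 comes from subsequence B (its 10th entry): 1728.
Position 23 falls in subsequence B as its term 11, giving 2197.
The 24th slot belongs to subsequence B; its 12th term is 2744.
Term 25 comes from subsequence A (its 13th entry): 184.
The 26th slot belongs to subsequence A; its 14th term is 193.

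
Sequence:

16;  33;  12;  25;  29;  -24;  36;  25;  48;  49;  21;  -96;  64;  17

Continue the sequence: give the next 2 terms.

192, 81

Read the sequence 3 terms at a time; column i is its own pattern.
Track A = 16, 25, 36, 49, 64: consecutive squares n² from n = 4.
Track B = 33, 29, 25, 21, 17: subtracting 4 each time.
Track C = 12, -24, 48, -96: geometric with ratio -2.
Position 15 → track C, term 5 = 192.
Position 16 falls in track A as its term 6, giving 81.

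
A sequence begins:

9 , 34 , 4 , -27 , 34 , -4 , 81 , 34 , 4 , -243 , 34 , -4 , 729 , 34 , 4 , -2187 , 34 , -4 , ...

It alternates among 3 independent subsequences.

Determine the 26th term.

34

The terms cycle through 3 interleaved subsequences.
Track A is 9, -27, 81, -243, 729, -2187, which is a geometric progression (common ratio -3).
Track B is 34, 34, 34, 34, 34, 34, which is the constant sequence 34.
Track C is 4, -4, 4, -4, 4, -4, which is oscillating between 4 and -4.
Term 26 comes from track B (its 9th entry): 34.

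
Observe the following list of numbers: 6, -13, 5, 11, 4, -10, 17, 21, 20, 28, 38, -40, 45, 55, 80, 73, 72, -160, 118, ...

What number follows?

Split by position mod 3: positions 1, 4, 7, … form one track, and each other residue class forms its own.
Track A is 6, 11, 17, 28, 45, 73, 118, which is a Fibonacci-like recurrence a_n = a_{n-1} + a_{n-2}.
Track B is -13, 4, 21, 38, 55, 72, which is arithmetic, step +17.
Track C is 5, -10, 20, -40, 80, -160, which is geometric with ratio -2.
Position 20 → track B, term 7 = 89.

89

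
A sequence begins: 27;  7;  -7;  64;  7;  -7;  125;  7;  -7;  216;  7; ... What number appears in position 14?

Positions follow the repeating pattern ABB; grouping by letter gives 2 tracks.
Track A is 27, 64, 125, 216, which is the cubes 3³, 4³, 5³, ….
Track B is 7, -7, 7, -7, 7, -7, 7, which is alternating ±7.
Term 14 comes from track B (its 9th entry): 7.

7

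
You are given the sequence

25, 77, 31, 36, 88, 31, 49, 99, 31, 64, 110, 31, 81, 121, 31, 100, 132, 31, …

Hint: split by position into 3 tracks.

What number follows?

Read the sequence 3 terms at a time; column i is its own pattern.
Track A = 25, 36, 49, 64, 81, 100: perfect squares starting at 5².
Track B = 77, 88, 99, 110, 121, 132: arithmetic with common difference +11.
Track C = 31, 31, 31, 31, 31, 31: constant 31.
Position 19 falls in track A as its term 7, giving 121.

121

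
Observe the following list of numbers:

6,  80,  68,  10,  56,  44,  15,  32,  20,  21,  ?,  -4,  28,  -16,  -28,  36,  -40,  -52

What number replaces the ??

8

Positions follow the repeating pattern ABB; grouping by letter gives 2 tracks.
Subsequence A: 6, 10, 15, 21, 28, 36 — the triangular numbers T_3, T_4, ….
Subsequence B: 80, 68, 56, 44, 32, 20, ?, -4, -16, -28, -40, -52 — arithmetic, step −12.
So the missing entry in subsequence B is 8.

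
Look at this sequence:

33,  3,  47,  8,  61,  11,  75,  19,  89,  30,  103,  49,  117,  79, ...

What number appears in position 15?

Taking every 2nd term gives 2 separate tracks.
Track A: 33, 47, 61, 75, 89, 103, 117 (linear: a_n = 19 + 14·n).
Track B: 3, 8, 11, 19, 30, 49, 79 (Fibonacci-style (each term is the sum of the two before it)).
Position 15 falls in track A as its term 8, giving 131.

131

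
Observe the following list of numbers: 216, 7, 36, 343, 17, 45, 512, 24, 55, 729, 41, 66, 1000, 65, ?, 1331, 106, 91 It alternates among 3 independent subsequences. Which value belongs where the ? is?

78

Split by position mod 3: positions 1, 4, 7, … form one track, and each other residue class forms its own.
Stream A: 216, 343, 512, 729, 1000, 1331. Consecutive cubes n³ from n = 6.
Stream B: 7, 17, 24, 41, 65, 106. Each term equals the sum of the previous two.
Stream C: 36, 45, 55, 66, ?, 91. The triangular numbers T_8, T_9, ….
Filling stream C at index 5 by its rule yields 78.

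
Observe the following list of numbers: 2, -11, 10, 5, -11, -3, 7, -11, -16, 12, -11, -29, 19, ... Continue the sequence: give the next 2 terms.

Taking every 3rd term gives 3 separate tracks.
Track A is 2, 5, 7, 12, 19, which is each term equals the sum of the previous two.
Track B is -11, -11, -11, -11, which is always -11.
Track C is 10, -3, -16, -29, which is linear: a_n = 23 − 13·n.
Position 14 → track B, term 5 = -11.
Term 15 comes from track C (its 5th entry): -42.

-11, -42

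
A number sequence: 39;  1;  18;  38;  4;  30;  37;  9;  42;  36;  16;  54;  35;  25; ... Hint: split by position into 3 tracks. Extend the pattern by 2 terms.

66, 34

Split by position mod 3: positions 1, 4, 7, … form one track, and each other residue class forms its own.
Track A: 39, 38, 37, 36, 35 — arithmetic with common difference −1.
Track B: 1, 4, 9, 16, 25 — consecutive squares n² from n = 1.
Track C: 18, 30, 42, 54 — arithmetic with common difference +12.
Term 15 comes from track C (its 5th entry): 66.
The 16th slot belongs to track A; its 6th term is 34.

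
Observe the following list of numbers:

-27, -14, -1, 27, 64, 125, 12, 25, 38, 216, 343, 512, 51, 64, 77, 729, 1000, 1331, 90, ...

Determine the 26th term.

Positions follow the repeating pattern AAABBB; grouping by letter gives 2 tracks.
Subsequence A: -27, -14, -1, 12, 25, 38, 51, 64, 77, 90. Linear: a_n = -40 + 13·n.
Subsequence B: 27, 64, 125, 216, 343, 512, 729, 1000, 1331. Perfect cubes starting at 3³.
Position 26 → subsequence A, term 14 = 142.

142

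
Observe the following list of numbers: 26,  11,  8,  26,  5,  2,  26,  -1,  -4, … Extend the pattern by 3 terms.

Positions follow the repeating pattern ABB; grouping by letter gives 2 tracks.
Subsequence A: 26, 26, 26. Always 26.
Subsequence B: 11, 8, 5, 2, -1, -4. Subtracting 3 each time.
Position 10 falls in subsequence A as its term 4, giving 26.
The 11th slot belongs to subsequence B; its 7th term is -7.
Position 12 falls in subsequence B as its term 8, giving -10.

26, -7, -10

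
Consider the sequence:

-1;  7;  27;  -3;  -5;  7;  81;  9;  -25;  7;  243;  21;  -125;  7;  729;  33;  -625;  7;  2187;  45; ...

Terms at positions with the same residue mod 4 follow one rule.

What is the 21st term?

-3125

Split by position mod 4: positions 1, 5, 9, … form one track, and each other residue class forms its own.
Subsequence A: -1, -5, -25, -125, -625 (geometric, ×5 each step).
Subsequence B: 7, 7, 7, 7, 7 (constant 7).
Subsequence C: 27, 81, 243, 729, 2187 (powers 3^3, 3^4, 3^5, …).
Subsequence D: -3, 9, 21, 33, 45 (linear: a_n = -15 + 12·n).
Position 21 falls in subsequence A as its term 6, giving -3125.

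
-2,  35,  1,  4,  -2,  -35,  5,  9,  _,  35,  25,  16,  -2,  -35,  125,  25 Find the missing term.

Taking every 4th term gives 4 separate tracks.
Subsequence A: -2, -2, ?, -2 (always -2).
Subsequence B: 35, -35, 35, -35 (alternating ±35).
Subsequence C: 1, 5, 25, 125 (powers 5^0, 5^1, 5^2, …).
Subsequence D: 4, 9, 16, 25 (consecutive squares n² from n = 2).
So the missing entry in subsequence A is -2.

-2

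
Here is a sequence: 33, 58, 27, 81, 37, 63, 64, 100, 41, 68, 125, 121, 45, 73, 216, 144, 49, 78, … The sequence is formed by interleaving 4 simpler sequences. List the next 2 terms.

Split by position mod 4 into 4 tracks.
Track A: 33, 37, 41, 45, 49 — arithmetic with common difference +4.
Track B: 58, 63, 68, 73, 78 — arithmetic, step +5.
Track C: 27, 64, 125, 216 — the cubes 3³, 4³, 5³, ….
Track D: 81, 100, 121, 144 — perfect squares starting at 9².
The 19th slot belongs to track C; its 5th term is 343.
Term 20 comes from track D (its 5th entry): 169.

343, 169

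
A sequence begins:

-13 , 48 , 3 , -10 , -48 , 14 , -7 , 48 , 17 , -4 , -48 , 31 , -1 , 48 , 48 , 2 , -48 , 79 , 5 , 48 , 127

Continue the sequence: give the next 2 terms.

8, -48

The terms cycle through 3 interleaved subsequences.
Track A is -13, -10, -7, -4, -1, 2, 5, which is linear: a_n = -16 + 3·n.
Track B is 48, -48, 48, -48, 48, -48, 48, which is oscillating between 48 and -48.
Track C is 3, 14, 17, 31, 48, 79, 127, which is Fibonacci-style (each term is the sum of the two before it).
Term 22 comes from track A (its 8th entry): 8.
Position 23 falls in track B as its term 8, giving -48.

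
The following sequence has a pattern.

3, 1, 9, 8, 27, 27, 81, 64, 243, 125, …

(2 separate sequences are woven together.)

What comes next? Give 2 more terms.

Odd-indexed and even-indexed terms follow separate rules.
Track A: 3, 9, 27, 81, 243. Powers 3^1, 3^2, 3^3, ….
Track B: 1, 8, 27, 64, 125. Consecutive cubes n³ from n = 1.
Position 11 falls in track A as its term 6, giving 729.
Position 12 falls in track B as its term 6, giving 216.

729, 216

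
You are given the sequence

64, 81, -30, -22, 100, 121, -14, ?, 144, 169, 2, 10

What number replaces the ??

-6

The slot pattern repeats as AABB (period 4), so there are 2 interleaved tracks.
Stream A: 64, 81, 100, 121, 144, 169 — the squares 8², 9², 10², ….
Stream B: -30, -22, -14, ?, 2, 10 — arithmetic, step +8.
Filling stream B at index 4 by its rule yields -6.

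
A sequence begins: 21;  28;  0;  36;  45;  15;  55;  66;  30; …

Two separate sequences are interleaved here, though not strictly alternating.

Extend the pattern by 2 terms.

78, 91

Reading positions in blocks of 3 reveals the pattern AAB — 2 tracks woven together.
Stream A: 21, 28, 36, 45, 55, 66 — triangular numbers starting at T_6.
Stream B: 0, 15, 30 — adding 15 each time.
Position 10 → stream A, term 7 = 78.
Position 11 → stream A, term 8 = 91.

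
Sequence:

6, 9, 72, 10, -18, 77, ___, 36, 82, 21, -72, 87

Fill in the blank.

15

Split by position mod 3: positions 1, 4, 7, … form one track, and each other residue class forms its own.
Track A: 6, 10, ?, 21. Triangular numbers n(n+1)/2 for n = 3, 4, ….
Track B: 9, -18, 36, -72. Geometric with ratio -2.
Track C: 72, 77, 82, 87. Adding 5 each time.
So the missing entry in track A is 15.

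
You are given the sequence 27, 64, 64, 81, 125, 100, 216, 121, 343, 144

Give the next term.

Taking every 2nd term gives 2 separate tracks.
Stream A = 27, 64, 125, 216, 343: perfect cubes starting at 3³.
Stream B = 64, 81, 100, 121, 144: the squares 8², 9², 10², ….
Position 11 → stream A, term 6 = 512.

512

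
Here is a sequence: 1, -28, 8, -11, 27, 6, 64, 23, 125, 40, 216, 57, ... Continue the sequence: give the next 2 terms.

Split by position mod 2 into 2 tracks.
Subsequence A = 1, 8, 27, 64, 125, 216: the cubes 1³, 2³, 3³, ….
Subsequence B = -28, -11, 6, 23, 40, 57: arithmetic, step +17.
Position 13 → subsequence A, term 7 = 343.
Position 14 falls in subsequence B as its term 7, giving 74.

343, 74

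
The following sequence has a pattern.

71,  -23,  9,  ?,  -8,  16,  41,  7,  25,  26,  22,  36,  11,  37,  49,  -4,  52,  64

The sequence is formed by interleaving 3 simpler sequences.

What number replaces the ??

56

Split by position mod 3: positions 1, 4, 7, … form one track, and each other residue class forms its own.
Track A is 71, ?, 41, 26, 11, -4, which is arithmetic, step −15.
Track B is -23, -8, 7, 22, 37, 52, which is arithmetic, step +15.
Track C is 9, 16, 25, 36, 49, 64, which is the squares 3², 4², 5², ….
So the missing entry in track A is 56.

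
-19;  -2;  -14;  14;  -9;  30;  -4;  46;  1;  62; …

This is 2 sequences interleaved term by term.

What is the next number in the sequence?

Odd-indexed and even-indexed terms follow separate rules.
Track A: -19, -14, -9, -4, 1 (adding 5 each time).
Track B: -2, 14, 30, 46, 62 (linear: a_n = -18 + 16·n).
Position 11 → track A, term 6 = 6.

6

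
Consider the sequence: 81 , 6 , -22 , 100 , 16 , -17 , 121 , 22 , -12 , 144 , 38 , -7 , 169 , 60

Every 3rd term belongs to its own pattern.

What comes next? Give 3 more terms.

-2, 196, 98

Split by position mod 3: positions 1, 4, 7, … form one track, and each other residue class forms its own.
Subsequence A: 81, 100, 121, 144, 169 (perfect squares starting at 9²).
Subsequence B: 6, 16, 22, 38, 60 (Fibonacci-style (each term is the sum of the two before it)).
Subsequence C: -22, -17, -12, -7 (adding 5 each time).
The 15th slot belongs to subsequence C; its 5th term is -2.
Position 16 → subsequence A, term 6 = 196.
Position 17 → subsequence B, term 6 = 98.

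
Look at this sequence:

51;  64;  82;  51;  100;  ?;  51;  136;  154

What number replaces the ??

The slot pattern repeats as ABB (period 3), so there are 2 interleaved tracks.
Subsequence A: 51, 51, 51 (constant 51).
Subsequence B: 64, 82, 100, ?, 136, 154 (linear: a_n = 46 + 18·n).
The gap is subsequence B's term 4; the rule gives 118.

118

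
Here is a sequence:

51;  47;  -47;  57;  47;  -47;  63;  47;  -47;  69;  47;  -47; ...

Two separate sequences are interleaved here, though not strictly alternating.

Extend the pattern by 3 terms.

Positions follow the repeating pattern ABB; grouping by letter gives 2 tracks.
Subsequence A is 51, 57, 63, 69, which is adding 6 each time.
Subsequence B is 47, -47, 47, -47, 47, -47, 47, -47, which is the oscillation 47·(−1)^(n+1).
Position 13 → subsequence A, term 5 = 75.
The 14th slot belongs to subsequence B; its 9th term is 47.
The 15th slot belongs to subsequence B; its 10th term is -47.

75, 47, -47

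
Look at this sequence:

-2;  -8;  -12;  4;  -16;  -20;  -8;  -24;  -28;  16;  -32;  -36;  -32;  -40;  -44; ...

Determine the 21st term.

Positions follow the repeating pattern ABB; grouping by letter gives 2 tracks.
Subsequence A = -2, 4, -8, 16, -32: geometric, ×-2 each step.
Subsequence B = -8, -12, -16, -20, -24, -28, -32, -36, -40, -44: subtracting 4 each time.
Term 21 comes from subsequence B (its 14th entry): -60.

-60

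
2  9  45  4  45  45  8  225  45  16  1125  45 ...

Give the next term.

Split by position mod 3 into 3 tracks.
Track A: 2, 4, 8, 16 — powers 2^1, 2^2, 2^3, ….
Track B: 9, 45, 225, 1125 — geometric, ×5 each step.
Track C: 45, 45, 45, 45 — constant 45.
Position 13 falls in track A as its term 5, giving 32.

32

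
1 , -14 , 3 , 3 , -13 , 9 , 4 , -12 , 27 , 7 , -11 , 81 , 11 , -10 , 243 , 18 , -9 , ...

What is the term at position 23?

Split by position mod 3 into 3 tracks.
Track A: 1, 3, 4, 7, 11, 18 — a Fibonacci-like recurrence a_n = a_{n-1} + a_{n-2}.
Track B: -14, -13, -12, -11, -10, -9 — arithmetic with common difference +1.
Track C: 3, 9, 27, 81, 243 — successive powers of 3.
Position 23 falls in track B as its term 8, giving -7.

-7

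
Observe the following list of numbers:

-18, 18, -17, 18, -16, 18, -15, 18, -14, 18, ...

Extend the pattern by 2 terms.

-13, 18

Positions 1, 3, 5, … form one subsequence and positions 2, 4, 6, … form another.
Track A is -18, -17, -16, -15, -14, which is adding 1 each time.
Track B is 18, 18, 18, 18, 18, which is always 18.
Term 11 comes from track A (its 6th entry): -13.
Position 12 falls in track B as its term 6, giving 18.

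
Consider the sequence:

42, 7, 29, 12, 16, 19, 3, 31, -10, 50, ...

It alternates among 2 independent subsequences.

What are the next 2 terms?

Taking every 2nd term gives 2 separate tracks.
Subsequence A: 42, 29, 16, 3, -10 — subtracting 13 each time.
Subsequence B: 7, 12, 19, 31, 50 — a Fibonacci-like recurrence a_n = a_{n-1} + a_{n-2}.
Term 11 comes from subsequence A (its 6th entry): -23.
Position 12 → subsequence B, term 6 = 81.

-23, 81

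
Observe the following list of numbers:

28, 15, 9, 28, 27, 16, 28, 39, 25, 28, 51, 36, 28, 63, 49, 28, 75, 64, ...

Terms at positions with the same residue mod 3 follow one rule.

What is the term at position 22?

28

Split by position mod 3 into 3 tracks.
Track A: 28, 28, 28, 28, 28, 28 (the constant sequence 28).
Track B: 15, 27, 39, 51, 63, 75 (arithmetic with common difference +12).
Track C: 9, 16, 25, 36, 49, 64 (perfect squares starting at 3²).
Position 22 → track A, term 8 = 28.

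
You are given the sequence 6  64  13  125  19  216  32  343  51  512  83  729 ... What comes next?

Positions 1, 3, 5, … form one subsequence and positions 2, 4, 6, … form another.
Subsequence A is 6, 13, 19, 32, 51, 83, which is Fibonacci-style (each term is the sum of the two before it).
Subsequence B is 64, 125, 216, 343, 512, 729, which is perfect cubes starting at 4³.
The 13th slot belongs to subsequence A; its 7th term is 134.

134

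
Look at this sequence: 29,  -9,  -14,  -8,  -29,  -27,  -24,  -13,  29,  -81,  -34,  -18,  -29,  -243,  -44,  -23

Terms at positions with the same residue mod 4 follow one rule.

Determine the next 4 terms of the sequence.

29, -729, -54, -28

Read the sequence 4 terms at a time; column i is its own pattern.
Subsequence A: 29, -29, 29, -29 (oscillating between 29 and -29).
Subsequence B: -9, -27, -81, -243 (multiplying by 3 each time).
Subsequence C: -14, -24, -34, -44 (linear: a_n = -4 − 10·n).
Subsequence D: -8, -13, -18, -23 (arithmetic, step −5).
The 17th slot belongs to subsequence A; its 5th term is 29.
Position 18 → subsequence B, term 5 = -729.
The 19th slot belongs to subsequence C; its 5th term is -54.
Term 20 comes from subsequence D (its 5th entry): -28.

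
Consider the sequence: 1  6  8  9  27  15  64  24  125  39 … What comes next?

216

Taking every 2nd term gives 2 separate tracks.
Stream A = 1, 8, 27, 64, 125: consecutive cubes n³ from n = 1.
Stream B = 6, 9, 15, 24, 39: Fibonacci-style (each term is the sum of the two before it).
The 11th slot belongs to stream A; its 6th term is 216.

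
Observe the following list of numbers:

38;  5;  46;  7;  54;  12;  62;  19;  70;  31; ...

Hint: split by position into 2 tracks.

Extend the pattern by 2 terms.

Split by position mod 2 into 2 tracks.
Track A is 38, 46, 54, 62, 70, which is linear: a_n = 30 + 8·n.
Track B is 5, 7, 12, 19, 31, which is each term equals the sum of the previous two.
Position 11 falls in track A as its term 6, giving 78.
Term 12 comes from track B (its 6th entry): 50.

78, 50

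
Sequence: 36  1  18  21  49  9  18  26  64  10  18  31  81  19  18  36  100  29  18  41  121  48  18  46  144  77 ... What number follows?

18

Taking every 4th term gives 4 separate tracks.
Track A is 36, 49, 64, 81, 100, 121, 144, which is the squares 6², 7², 8², ….
Track B is 1, 9, 10, 19, 29, 48, 77, which is each term equals the sum of the previous two.
Track C is 18, 18, 18, 18, 18, 18, which is constant 18.
Track D is 21, 26, 31, 36, 41, 46, which is adding 5 each time.
Position 27 → track C, term 7 = 18.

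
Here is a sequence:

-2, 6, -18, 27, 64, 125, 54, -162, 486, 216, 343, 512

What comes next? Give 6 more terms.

-1458, 4374, -13122, 729, 1000, 1331

Positions follow the repeating pattern AAABBB; grouping by letter gives 2 tracks.
Subsequence A: -2, 6, -18, 54, -162, 486. A geometric progression (common ratio -3).
Subsequence B: 27, 64, 125, 216, 343, 512. Consecutive cubes n³ from n = 3.
The 13th slot belongs to subsequence A; its 7th term is -1458.
The 14th slot belongs to subsequence A; its 8th term is 4374.
Term 15 comes from subsequence A (its 9th entry): -13122.
Position 16 → subsequence B, term 7 = 729.
Position 17 falls in subsequence B as its term 8, giving 1000.
Position 18 falls in subsequence B as its term 9, giving 1331.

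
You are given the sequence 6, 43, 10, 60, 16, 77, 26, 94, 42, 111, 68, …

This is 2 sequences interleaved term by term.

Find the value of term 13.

110

The terms cycle through 2 interleaved subsequences.
Subsequence A: 6, 10, 16, 26, 42, 68 (Fibonacci-style (each term is the sum of the two before it)).
Subsequence B: 43, 60, 77, 94, 111 (adding 17 each time).
Position 13 falls in subsequence A as its term 7, giving 110.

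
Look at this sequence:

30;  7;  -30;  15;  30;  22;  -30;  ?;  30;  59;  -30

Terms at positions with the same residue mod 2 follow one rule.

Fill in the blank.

37

The terms cycle through 2 interleaved subsequences.
Track A = 30, -30, 30, -30, 30, -30: the oscillation 30·(−1)^(n+1).
Track B = 7, 15, 22, ?, 59: a Fibonacci-like recurrence a_n = a_{n-1} + a_{n-2}.
Track B's pattern makes the blank 37.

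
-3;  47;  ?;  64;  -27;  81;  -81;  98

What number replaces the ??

Taking every 2nd term gives 2 separate tracks.
Subsequence A: -3, ?, -27, -81 — geometric, ×3 each step.
Subsequence B: 47, 64, 81, 98 — adding 17 each time.
So the missing entry in subsequence A is -9.

-9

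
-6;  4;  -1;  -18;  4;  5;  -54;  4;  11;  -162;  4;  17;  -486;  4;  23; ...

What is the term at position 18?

29

Taking every 3rd term gives 3 separate tracks.
Track A: -6, -18, -54, -162, -486 — geometric, ×3 each step.
Track B: 4, 4, 4, 4, 4 — the constant sequence 4.
Track C: -1, 5, 11, 17, 23 — arithmetic with common difference +6.
Term 18 comes from track C (its 6th entry): 29.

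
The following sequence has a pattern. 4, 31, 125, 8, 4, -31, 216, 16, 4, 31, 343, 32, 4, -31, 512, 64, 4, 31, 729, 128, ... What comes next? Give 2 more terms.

4, -31

Split by position mod 4: positions 1, 5, 9, … form one track, and each other residue class forms its own.
Track A: 4, 4, 4, 4, 4 — the constant sequence 4.
Track B: 31, -31, 31, -31, 31 — oscillating between 31 and -31.
Track C: 125, 216, 343, 512, 729 — the cubes 5³, 6³, 7³, ….
Track D: 8, 16, 32, 64, 128 — powers of 2.
The 21st slot belongs to track A; its 6th term is 4.
The 22nd slot belongs to track B; its 6th term is -31.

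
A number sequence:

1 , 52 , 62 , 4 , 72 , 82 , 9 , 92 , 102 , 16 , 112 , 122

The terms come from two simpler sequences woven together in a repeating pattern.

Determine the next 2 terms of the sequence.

The slot pattern repeats as ABB (period 3), so there are 2 interleaved tracks.
Subsequence A: 1, 4, 9, 16. The squares 1², 2², 3², ….
Subsequence B: 52, 62, 72, 82, 92, 102, 112, 122. Adding 10 each time.
The 13th slot belongs to subsequence A; its 5th term is 25.
The 14th slot belongs to subsequence B; its 9th term is 132.

25, 132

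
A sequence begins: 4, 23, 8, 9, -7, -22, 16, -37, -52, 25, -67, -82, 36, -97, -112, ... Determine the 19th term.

Reading positions in blocks of 3 reveals the pattern ABB — 2 tracks woven together.
Stream A = 4, 9, 16, 25, 36: perfect squares starting at 2².
Stream B = 23, 8, -7, -22, -37, -52, -67, -82, -97, -112: linear: a_n = 38 − 15·n.
Position 19 falls in stream A as its term 7, giving 64.

64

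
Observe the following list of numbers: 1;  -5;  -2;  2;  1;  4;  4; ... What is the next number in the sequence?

7

Reading positions in blocks of 3 reveals the pattern ABB — 2 tracks woven together.
Track A is 1, 2, 4, which is successive powers of 2.
Track B is -5, -2, 1, 4, which is arithmetic, step +3.
Term 8 comes from track B (its 5th entry): 7.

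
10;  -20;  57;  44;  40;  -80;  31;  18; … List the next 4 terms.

160, -320, 5, -8

Reading positions in blocks of 4 reveals the pattern AABB — 2 tracks woven together.
Track A is 10, -20, 40, -80, which is geometric, ×-2 each step.
Track B is 57, 44, 31, 18, which is subtracting 13 each time.
Position 9 falls in track A as its term 5, giving 160.
Position 10 → track A, term 6 = -320.
Position 11 falls in track B as its term 5, giving 5.
Term 12 comes from track B (its 6th entry): -8.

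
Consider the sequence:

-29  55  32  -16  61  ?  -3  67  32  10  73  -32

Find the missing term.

The terms cycle through 3 interleaved subsequences.
Stream A: -29, -16, -3, 10 (arithmetic with common difference +13).
Stream B: 55, 61, 67, 73 (arithmetic, step +6).
Stream C: 32, ?, 32, -32 (alternating ±32).
The gap is stream C's term 2; the rule gives -32.

-32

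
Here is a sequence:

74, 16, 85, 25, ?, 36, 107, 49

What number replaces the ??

96

Positions 1, 3, 5, … form one subsequence and positions 2, 4, 6, … form another.
Track A: 74, 85, ?, 107 (adding 11 each time).
Track B: 16, 25, 36, 49 (the squares 4², 5², 6², …).
Filling track A at index 3 by its rule yields 96.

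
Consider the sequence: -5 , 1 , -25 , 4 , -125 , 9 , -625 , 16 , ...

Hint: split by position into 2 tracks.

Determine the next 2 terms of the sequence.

-3125, 25

Taking every 2nd term gives 2 separate tracks.
Track A is -5, -25, -125, -625, which is a geometric progression (common ratio 5).
Track B is 1, 4, 9, 16, which is perfect squares starting at 1².
Position 9 → track A, term 5 = -3125.
Position 10 → track B, term 5 = 25.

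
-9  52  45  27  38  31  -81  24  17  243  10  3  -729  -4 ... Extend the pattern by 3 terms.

The slot pattern repeats as ABB (period 3), so there are 2 interleaved tracks.
Track A: -9, 27, -81, 243, -729 (geometric, ×-3 each step).
Track B: 52, 45, 38, 31, 24, 17, 10, 3, -4 (arithmetic, step −7).
The 15th slot belongs to track B; its 10th term is -11.
The 16th slot belongs to track A; its 6th term is 2187.
Position 17 → track B, term 11 = -18.

-11, 2187, -18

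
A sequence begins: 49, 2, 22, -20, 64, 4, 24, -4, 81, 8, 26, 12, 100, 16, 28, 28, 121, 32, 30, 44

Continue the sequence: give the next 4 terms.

144, 64, 32, 60

Taking every 4th term gives 4 separate tracks.
Track A is 49, 64, 81, 100, 121, which is the squares 7², 8², 9², ….
Track B is 2, 4, 8, 16, 32, which is powers 2^1, 2^2, 2^3, ….
Track C is 22, 24, 26, 28, 30, which is linear: a_n = 20 + 2·n.
Track D is -20, -4, 12, 28, 44, which is arithmetic with common difference +16.
The 21st slot belongs to track A; its 6th term is 144.
Position 22 falls in track B as its term 6, giving 64.
Position 23 falls in track C as its term 6, giving 32.
Term 24 comes from track D (its 6th entry): 60.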